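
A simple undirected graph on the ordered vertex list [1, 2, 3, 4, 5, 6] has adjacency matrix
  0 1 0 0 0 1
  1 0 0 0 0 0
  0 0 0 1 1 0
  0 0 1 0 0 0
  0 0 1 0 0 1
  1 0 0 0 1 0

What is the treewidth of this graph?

A width-1 tree decomposition is:
Bags: B1 = {1, 2}  B2 = {1, 6}  B3 = {5, 6}  B4 = {3, 5}  B5 = {3, 4}
Tree: B1–B2, B2–B3, B3–B4, B4–B5
The largest bag has 2 vertices, giving width 1; this decomposition certifies tw(G) ≤ 1. G has an edge, so its treewidth is at least 1. The upper and lower bounds meet at 1, so that is the treewidth.

1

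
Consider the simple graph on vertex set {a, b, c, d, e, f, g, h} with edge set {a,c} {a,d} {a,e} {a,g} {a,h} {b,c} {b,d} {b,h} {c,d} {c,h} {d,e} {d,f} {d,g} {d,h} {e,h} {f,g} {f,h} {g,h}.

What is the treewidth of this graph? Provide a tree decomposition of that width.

Treewidth 3.
One optimal decomposition is:
Bags: B1 = {a, d, g, h}  B2 = {a, c, d, h}  B3 = {d, f, g, h}  B4 = {b, c, d, h}  B5 = {a, d, e, h}
Tree: B1–B2, B1–B3, B2–B4, B2–B5

Every bag has size at most 4, so the width is 4 − 1 = 3 and tw(G) ≤ 3. Conversely, {a, d, g, h} is a clique of size 4, and the vertices of any clique must share a bag in every tree decomposition; so some bag has ≥ 4 vertices and tw(G) ≥ 3. The upper and lower bounds meet at 3, so that is the treewidth.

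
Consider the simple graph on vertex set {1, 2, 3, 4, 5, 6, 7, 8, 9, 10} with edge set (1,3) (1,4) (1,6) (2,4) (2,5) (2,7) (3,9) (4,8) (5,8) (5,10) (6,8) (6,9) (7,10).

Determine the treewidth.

A width-2 tree decomposition is:
Bags: B1 = {3, 6, 9}  B2 = {1, 3, 6}  B3 = {1, 6, 8}  B4 = {1, 4, 8}  B5 = {4, 5, 8}  B6 = {2, 4, 5}  B7 = {2, 5, 10}  B8 = {2, 7, 10}
Tree: B1–B2, B2–B3, B3–B4, B4–B5, B5–B6, B6–B7, B7–B8
The largest bag has 3 vertices, giving width 2; this decomposition certifies tw(G) ≤ 2. For the lower bound, G contains the cycle 9–3–1–6–9, so G is not a forest; only forests have treewidth ≤ 1, hence tw(G) ≥ 2. The upper and lower bounds meet at 2, so that is the treewidth.

2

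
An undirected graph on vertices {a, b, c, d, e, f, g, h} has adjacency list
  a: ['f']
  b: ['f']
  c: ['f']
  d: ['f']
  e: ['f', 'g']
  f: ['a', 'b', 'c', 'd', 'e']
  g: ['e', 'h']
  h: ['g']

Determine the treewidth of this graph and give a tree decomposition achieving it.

Treewidth 1.
One such decomposition:
Bags: B1 = {d, f}  B2 = {e, f}  B3 = {c, f}  B4 = {a, f}  B5 = {b, f}  B6 = {e, g}  B7 = {g, h}
Tree: B1–B2, B1–B3, B2–B4, B1–B5, B2–B6, B6–B7

Every bag has size at most 2, so the width is 2 − 1 = 1 and tw(G) ≤ 1. G has an edge, so its treewidth is at least 1. Therefore the treewidth is 1.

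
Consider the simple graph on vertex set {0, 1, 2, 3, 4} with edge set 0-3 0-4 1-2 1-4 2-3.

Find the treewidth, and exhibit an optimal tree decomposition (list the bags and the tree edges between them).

Treewidth 2.
Bags: B1 = {0, 2, 3}  B2 = {0, 1, 2}  B3 = {0, 1, 4}
Tree: B1–B2, B2–B3

Every bag has size at most 3, so the width is 3 − 1 = 2 and tw(G) ≤ 2. Since 0–3–2–1–4–0 is a cycle in G, G is not acyclic. Forests are exactly the graphs of treewidth ≤ 1, so tw(G) ≥ 2. Combining the bounds, tw(G) = 2.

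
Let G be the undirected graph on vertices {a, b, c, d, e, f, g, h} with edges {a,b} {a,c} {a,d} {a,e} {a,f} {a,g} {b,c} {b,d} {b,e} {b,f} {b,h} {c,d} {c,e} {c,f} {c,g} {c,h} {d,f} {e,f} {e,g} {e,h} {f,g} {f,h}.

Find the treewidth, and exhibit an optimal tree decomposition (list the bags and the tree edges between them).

Every bag has size at most 5, so the width is 5 − 1 = 4 and tw(G) ≤ 4. On the other hand G contains the 5-clique {a, c, e, f, g}. A clique must lie in a single bag of any decomposition, so no decomposition can have width below 4. The upper and lower bounds meet at 4, so that is the treewidth.

Treewidth 4.
Bags: B1 = {b, c, e, f, h}  B2 = {a, b, c, e, f}  B3 = {a, c, e, f, g}  B4 = {a, b, c, d, f}
Tree: B1–B2, B2–B3, B2–B4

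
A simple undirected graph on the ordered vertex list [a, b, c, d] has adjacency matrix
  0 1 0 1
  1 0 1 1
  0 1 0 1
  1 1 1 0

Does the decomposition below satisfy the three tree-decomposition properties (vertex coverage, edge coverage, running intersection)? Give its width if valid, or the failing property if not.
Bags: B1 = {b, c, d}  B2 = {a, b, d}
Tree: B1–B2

Checking the three conditions: (i) the bags cover all of {a, b, c, d}; (ii) for each edge, some bag contains both endpoints; (iii) the bags containing any fixed vertex form a subtree. All hold, so the decomposition is valid with width 3 − 1 = 2.

Yes; width 2.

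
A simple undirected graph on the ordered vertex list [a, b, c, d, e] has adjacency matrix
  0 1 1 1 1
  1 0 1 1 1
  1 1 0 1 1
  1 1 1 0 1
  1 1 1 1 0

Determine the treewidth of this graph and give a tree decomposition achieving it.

With just one bag of size 5, the width is 5 − 1 = 4, so tw(G) ≤ 4. On the other hand G contains the 5-clique {a, b, c, d, e}. A clique must lie in a single bag of any decomposition, so no decomposition can have width below 4. Hence tw(G) = 4 exactly.

Treewidth 4.
Bags: B1 = {a, b, c, d, e}
Tree: (single bag)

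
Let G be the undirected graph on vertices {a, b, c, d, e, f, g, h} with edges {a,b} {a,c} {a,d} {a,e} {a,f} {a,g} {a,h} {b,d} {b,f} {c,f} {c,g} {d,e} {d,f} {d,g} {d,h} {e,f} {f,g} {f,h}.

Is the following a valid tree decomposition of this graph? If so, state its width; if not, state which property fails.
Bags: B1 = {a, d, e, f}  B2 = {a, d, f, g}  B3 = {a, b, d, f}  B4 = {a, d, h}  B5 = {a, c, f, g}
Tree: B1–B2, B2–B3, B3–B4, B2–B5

A tree decomposition must satisfy three properties: every vertex lies in some bag; for every edge, both endpoints lie together in some bag; and for every vertex, the bags containing it form a connected subtree. Here edge (f,h) lies in no bag, so the decomposition is invalid.

No — edge (f,h) lies in no bag.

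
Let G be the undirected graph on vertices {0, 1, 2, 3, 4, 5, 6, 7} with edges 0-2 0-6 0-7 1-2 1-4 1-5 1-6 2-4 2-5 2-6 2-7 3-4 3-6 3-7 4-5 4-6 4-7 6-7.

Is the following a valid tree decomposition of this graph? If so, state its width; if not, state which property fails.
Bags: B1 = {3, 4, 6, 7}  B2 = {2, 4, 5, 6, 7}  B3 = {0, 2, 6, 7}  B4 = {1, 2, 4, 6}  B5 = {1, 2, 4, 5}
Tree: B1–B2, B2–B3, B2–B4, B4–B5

No — bags containing vertex 5 are not connected in the tree.

A tree decomposition must satisfy three properties: every vertex lies in some bag; for every edge, both endpoints lie together in some bag; and for every vertex, the bags containing it form a connected subtree. Here bags containing vertex 5 are not connected in the tree, so the decomposition is invalid.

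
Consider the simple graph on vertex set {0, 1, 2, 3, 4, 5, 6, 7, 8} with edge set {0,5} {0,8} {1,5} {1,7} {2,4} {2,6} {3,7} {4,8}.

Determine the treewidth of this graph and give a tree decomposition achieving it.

Treewidth 1.
Bags: B1 = {3, 7}  B2 = {1, 7}  B3 = {1, 5}  B4 = {0, 5}  B5 = {0, 8}  B6 = {4, 8}  B7 = {2, 4}  B8 = {2, 6}
Tree: B1–B2, B2–B3, B3–B4, B4–B5, B5–B6, B6–B7, B7–B8

Each bag holds 2 vertices, so the decomposition has width 1, which upper-bounds the treewidth. Any graph with an edge has treewidth ≥ 1, and G has the edge 3–7. The upper and lower bounds meet at 1, so that is the treewidth.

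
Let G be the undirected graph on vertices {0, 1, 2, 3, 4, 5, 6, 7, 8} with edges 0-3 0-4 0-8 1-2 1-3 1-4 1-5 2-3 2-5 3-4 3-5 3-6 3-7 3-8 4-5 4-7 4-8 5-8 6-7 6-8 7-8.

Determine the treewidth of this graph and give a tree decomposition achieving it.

Each bag holds 4 vertices, so the decomposition has width 3, which upper-bounds the treewidth. For the lower bound, the 4 vertices {1, 2, 3, 5} are pairwise adjacent, and any tree decomposition puts a clique entirely inside one bag — forcing width ≥ 3. Hence tw(G) = 3 exactly.

Treewidth 3.
One optimal decomposition is:
Bags: B1 = {1, 3, 4, 5}  B2 = {1, 2, 3, 5}  B3 = {3, 4, 5, 8}  B4 = {0, 3, 4, 8}  B5 = {3, 4, 7, 8}  B6 = {3, 6, 7, 8}
Tree: B1–B2, B1–B3, B3–B4, B4–B5, B5–B6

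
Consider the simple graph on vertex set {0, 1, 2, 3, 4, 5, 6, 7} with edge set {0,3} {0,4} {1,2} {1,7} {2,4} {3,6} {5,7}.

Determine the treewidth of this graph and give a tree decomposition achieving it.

The largest bag has 2 vertices, giving width 1; this decomposition certifies tw(G) ≤ 1. G has an edge, so its treewidth is at least 1. The upper and lower bounds meet at 1, so that is the treewidth.

Treewidth 1.
One such decomposition:
Bags: B1 = {5, 7}  B2 = {1, 7}  B3 = {1, 2}  B4 = {2, 4}  B5 = {0, 4}  B6 = {0, 3}  B7 = {3, 6}
Tree: B1–B2, B2–B3, B3–B4, B4–B5, B5–B6, B6–B7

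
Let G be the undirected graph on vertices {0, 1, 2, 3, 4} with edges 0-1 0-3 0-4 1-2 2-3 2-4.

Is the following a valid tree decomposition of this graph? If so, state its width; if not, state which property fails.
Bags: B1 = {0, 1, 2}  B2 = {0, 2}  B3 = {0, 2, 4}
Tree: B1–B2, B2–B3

A tree decomposition must satisfy three properties: every vertex lies in some bag; for every edge, both endpoints lie together in some bag; and for every vertex, the bags containing it form a connected subtree. Here vertex 3 appears in no bag, so the decomposition is invalid.

No — vertex 3 appears in no bag.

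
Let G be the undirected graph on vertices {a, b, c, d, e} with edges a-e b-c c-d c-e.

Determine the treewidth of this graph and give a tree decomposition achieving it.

Treewidth 1.
Bags: B1 = {b, c}  B2 = {c, e}  B3 = {c, d}  B4 = {a, e}
Tree: B1–B2, B1–B3, B2–B4

Every bag has size at most 2, so the width is 2 − 1 = 1 and tw(G) ≤ 1. Any graph with an edge has treewidth ≥ 1, and G has the edge b–c. Hence tw(G) = 1 exactly.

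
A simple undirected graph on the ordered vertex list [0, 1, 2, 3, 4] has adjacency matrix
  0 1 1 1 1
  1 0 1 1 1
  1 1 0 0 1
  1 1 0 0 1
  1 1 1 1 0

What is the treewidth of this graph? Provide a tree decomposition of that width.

Treewidth 3.
Bags: B1 = {0, 1, 2, 4}  B2 = {0, 1, 3, 4}
Tree: B1–B2

The largest bag has 4 vertices, giving width 3; this decomposition certifies tw(G) ≤ 3. On the other hand G contains the 4-clique {0, 1, 2, 4}. A clique must lie in a single bag of any decomposition, so no decomposition can have width below 3. Therefore the treewidth is 3.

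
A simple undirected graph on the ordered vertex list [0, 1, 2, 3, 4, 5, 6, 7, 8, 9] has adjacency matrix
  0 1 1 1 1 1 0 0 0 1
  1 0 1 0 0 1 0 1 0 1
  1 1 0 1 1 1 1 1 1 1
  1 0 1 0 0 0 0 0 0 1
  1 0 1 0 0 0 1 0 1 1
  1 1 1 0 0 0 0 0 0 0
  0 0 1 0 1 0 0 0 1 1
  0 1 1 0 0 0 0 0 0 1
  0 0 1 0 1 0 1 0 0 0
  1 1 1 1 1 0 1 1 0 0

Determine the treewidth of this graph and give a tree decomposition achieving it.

Each bag holds 4 vertices, so the decomposition has width 3, which upper-bounds the treewidth. Conversely, {2, 4, 6, 8} is a clique of size 4, and the vertices of any clique must share a bag in every tree decomposition; so some bag has ≥ 4 vertices and tw(G) ≥ 3. Combining the bounds, tw(G) = 3.

Treewidth 3.
Bags: B1 = {0, 1, 2, 9}  B2 = {0, 1, 2, 5}  B3 = {0, 2, 3, 9}  B4 = {0, 2, 4, 9}  B5 = {1, 2, 7, 9}  B6 = {2, 4, 6, 9}  B7 = {2, 4, 6, 8}
Tree: B1–B2, B1–B3, B1–B4, B1–B5, B4–B6, B6–B7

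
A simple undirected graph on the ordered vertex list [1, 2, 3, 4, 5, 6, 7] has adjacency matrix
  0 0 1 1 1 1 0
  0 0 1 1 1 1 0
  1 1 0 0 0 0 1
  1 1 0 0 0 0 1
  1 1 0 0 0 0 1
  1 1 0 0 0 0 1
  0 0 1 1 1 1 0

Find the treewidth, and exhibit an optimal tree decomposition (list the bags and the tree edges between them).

Treewidth 3.
Bags: B1 = {1, 2, 4, 7}  B2 = {1, 2, 5, 7}  B3 = {1, 2, 6, 7}  B4 = {1, 2, 3, 7}
Tree: B1–B2, B2–B3, B3–B4

Each bag holds 4 vertices, so the decomposition has width 3, which upper-bounds the treewidth. For the lower bound: the 4 vertex sets {4,7}, {2,5}, {1}, {6} are disjoint, each induces a connected subgraph, and every pair is joined by at least one edge of G. Contracting each set to a single vertex therefore yields K_{4} as a minor, and since treewidth is minor-monotone, tw(G) ≥ tw(K_{4}) = 3. Therefore the treewidth is 3.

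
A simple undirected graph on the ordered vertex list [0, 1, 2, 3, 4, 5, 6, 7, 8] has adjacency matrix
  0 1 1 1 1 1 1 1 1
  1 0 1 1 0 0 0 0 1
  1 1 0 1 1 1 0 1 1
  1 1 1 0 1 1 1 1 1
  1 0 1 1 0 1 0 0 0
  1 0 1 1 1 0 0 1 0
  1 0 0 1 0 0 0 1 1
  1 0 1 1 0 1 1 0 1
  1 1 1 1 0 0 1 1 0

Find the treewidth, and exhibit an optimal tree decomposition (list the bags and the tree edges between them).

Each bag holds 5 vertices, so the decomposition has width 4, which upper-bounds the treewidth. On the other hand G contains the 5-clique {0, 1, 2, 3, 8}. A clique must lie in a single bag of any decomposition, so no decomposition can have width below 4. The upper and lower bounds meet at 4, so that is the treewidth.

Treewidth 4.
One optimal decomposition is:
Bags: B1 = {0, 2, 3, 5, 7}  B2 = {0, 2, 3, 7, 8}  B3 = {0, 3, 6, 7, 8}  B4 = {0, 1, 2, 3, 8}  B5 = {0, 2, 3, 4, 5}
Tree: B1–B2, B2–B3, B2–B4, B1–B5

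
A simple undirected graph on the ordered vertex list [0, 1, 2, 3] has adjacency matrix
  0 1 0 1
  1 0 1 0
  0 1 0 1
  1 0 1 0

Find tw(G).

A width-2 tree decomposition is:
Bags: B1 = {1, 2, 3}  B2 = {0, 1, 3}
Tree: B1–B2
The largest bag has 3 vertices, giving width 2; this decomposition certifies tw(G) ≤ 2. For the lower bound, G contains the cycle 1–2–3–0–1, so G is not a forest; only forests have treewidth ≤ 1, hence tw(G) ≥ 2. Combining the bounds, tw(G) = 2.

2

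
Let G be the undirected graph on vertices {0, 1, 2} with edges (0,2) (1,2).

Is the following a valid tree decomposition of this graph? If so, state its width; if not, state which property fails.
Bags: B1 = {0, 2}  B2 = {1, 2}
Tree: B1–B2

Yes; width 1.

Vertex coverage: the bags together contain {0, 1, 2}, the full vertex set. Edge coverage: each edge of G has both endpoints in at least one bag. Running intersection: for every vertex, the bags containing it form a connected subtree. All three properties hold, so this is a valid tree decomposition of width max|bag| − 1 = 1, and hence tw(G) ≤ 1.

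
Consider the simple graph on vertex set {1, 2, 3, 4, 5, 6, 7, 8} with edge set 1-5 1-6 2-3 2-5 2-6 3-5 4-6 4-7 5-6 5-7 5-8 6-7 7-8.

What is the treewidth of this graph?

A width-2 tree decomposition is:
Bags: B1 = {2, 5, 6}  B2 = {5, 6, 7}  B3 = {2, 3, 5}  B4 = {5, 7, 8}  B5 = {4, 6, 7}  B6 = {1, 5, 6}
Tree: B1–B2, B1–B3, B2–B4, B2–B5, B1–B6
The largest bag has 3 vertices, giving width 2; this decomposition certifies tw(G) ≤ 2. Conversely, {4, 6, 7} is a clique of size 3, and the vertices of any clique must share a bag in every tree decomposition; so some bag has ≥ 3 vertices and tw(G) ≥ 2. Hence tw(G) = 2 exactly.

2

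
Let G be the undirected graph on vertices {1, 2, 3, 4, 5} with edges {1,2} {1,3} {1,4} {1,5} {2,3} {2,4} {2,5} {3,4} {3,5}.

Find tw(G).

3

A width-3 tree decomposition is:
Bags: B1 = {1, 2, 3, 4}  B2 = {1, 2, 3, 5}
Tree: B1–B2
Each bag holds 4 vertices, so the decomposition has width 3, which upper-bounds the treewidth. For the lower bound, the 4 vertices {1, 2, 3, 4} are pairwise adjacent, and any tree decomposition puts a clique entirely inside one bag — forcing width ≥ 3. Combining the bounds, tw(G) = 3.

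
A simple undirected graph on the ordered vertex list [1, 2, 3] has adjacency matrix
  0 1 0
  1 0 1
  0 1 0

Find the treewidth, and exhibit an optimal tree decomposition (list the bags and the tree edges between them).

Treewidth 1.
One optimal decomposition is:
Bags: B1 = {1, 2}  B2 = {2, 3}
Tree: B1–B2

Every bag has size at most 2, so the width is 2 − 1 = 1 and tw(G) ≤ 1. Any graph with an edge has treewidth ≥ 1, and G has the edge 2–1. Combining the bounds, tw(G) = 1.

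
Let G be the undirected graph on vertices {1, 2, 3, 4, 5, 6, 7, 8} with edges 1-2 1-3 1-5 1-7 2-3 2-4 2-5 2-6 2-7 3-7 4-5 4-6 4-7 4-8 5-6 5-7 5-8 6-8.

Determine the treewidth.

3

A width-3 tree decomposition is:
Bags: B1 = {2, 4, 5, 7}  B2 = {1, 2, 5, 7}  B3 = {2, 4, 5, 6}  B4 = {4, 5, 6, 8}  B5 = {1, 2, 3, 7}
Tree: B1–B2, B1–B3, B3–B4, B2–B5
The largest bag has 4 vertices, giving width 3; this decomposition certifies tw(G) ≤ 3. For the lower bound, the 4 vertices {4, 5, 6, 8} are pairwise adjacent, and any tree decomposition puts a clique entirely inside one bag — forcing width ≥ 3. Hence tw(G) = 3 exactly.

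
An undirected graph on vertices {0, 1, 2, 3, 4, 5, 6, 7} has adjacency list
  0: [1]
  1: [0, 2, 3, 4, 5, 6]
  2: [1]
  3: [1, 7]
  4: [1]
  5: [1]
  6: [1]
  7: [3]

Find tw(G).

1

A width-1 tree decomposition is:
Bags: B1 = {1, 2}  B2 = {1, 3}  B3 = {1, 6}  B4 = {0, 1}  B5 = {1, 4}  B6 = {1, 5}  B7 = {3, 7}
Tree: B1–B2, B2–B3, B2–B4, B2–B5, B5–B6, B2–B7
The largest bag has 2 vertices, giving width 1; this decomposition certifies tw(G) ≤ 1. G has an edge, so its treewidth is at least 1. Therefore the treewidth is 1.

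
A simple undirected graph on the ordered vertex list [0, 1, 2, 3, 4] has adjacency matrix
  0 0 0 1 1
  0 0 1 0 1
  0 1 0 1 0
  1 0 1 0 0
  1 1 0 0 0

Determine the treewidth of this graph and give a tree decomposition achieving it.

The largest bag has 3 vertices, giving width 2; this decomposition certifies tw(G) ≤ 2. The edges 3–2–1–4–0–3 form a cycle, so G is not a tree and its treewidth is at least 2. Therefore the treewidth is 2.

Treewidth 2.
Bags: B1 = {1, 2, 3}  B2 = {1, 3, 4}  B3 = {0, 3, 4}
Tree: B1–B2, B2–B3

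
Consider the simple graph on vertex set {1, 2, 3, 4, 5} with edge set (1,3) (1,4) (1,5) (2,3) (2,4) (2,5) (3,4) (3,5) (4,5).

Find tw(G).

3

A width-3 tree decomposition is:
Bags: B1 = {1, 3, 4, 5}  B2 = {2, 3, 4, 5}
Tree: B1–B2
Each bag holds 4 vertices, so the decomposition has width 3, which upper-bounds the treewidth. On the other hand G contains the 4-clique {1, 3, 4, 5}. A clique must lie in a single bag of any decomposition, so no decomposition can have width below 3. Hence tw(G) = 3 exactly.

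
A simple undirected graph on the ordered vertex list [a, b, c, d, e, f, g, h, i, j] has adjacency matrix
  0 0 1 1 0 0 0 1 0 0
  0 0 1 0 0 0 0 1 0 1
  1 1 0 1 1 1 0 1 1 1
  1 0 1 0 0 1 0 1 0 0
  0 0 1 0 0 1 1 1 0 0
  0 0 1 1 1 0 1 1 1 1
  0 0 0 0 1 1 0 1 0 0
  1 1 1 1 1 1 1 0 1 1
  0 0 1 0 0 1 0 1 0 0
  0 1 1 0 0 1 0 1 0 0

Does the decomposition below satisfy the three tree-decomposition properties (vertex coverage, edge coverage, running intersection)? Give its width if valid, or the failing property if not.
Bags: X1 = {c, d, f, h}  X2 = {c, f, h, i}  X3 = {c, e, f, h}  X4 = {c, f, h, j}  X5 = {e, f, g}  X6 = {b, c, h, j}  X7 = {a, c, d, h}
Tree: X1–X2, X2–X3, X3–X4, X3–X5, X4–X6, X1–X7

A tree decomposition must satisfy three properties: every vertex lies in some bag; for every edge, both endpoints lie together in some bag; and for every vertex, the bags containing it form a connected subtree. Here edge (h,g) lies in no bag, so the decomposition is invalid.

No — edge (h,g) lies in no bag.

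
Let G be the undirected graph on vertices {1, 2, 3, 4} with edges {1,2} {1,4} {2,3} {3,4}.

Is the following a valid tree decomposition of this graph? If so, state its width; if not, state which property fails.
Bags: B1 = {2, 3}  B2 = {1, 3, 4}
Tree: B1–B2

No — edge (1,2) lies in no bag.

A tree decomposition must satisfy three properties: every vertex lies in some bag; for every edge, both endpoints lie together in some bag; and for every vertex, the bags containing it form a connected subtree. Here edge (1,2) lies in no bag, so the decomposition is invalid.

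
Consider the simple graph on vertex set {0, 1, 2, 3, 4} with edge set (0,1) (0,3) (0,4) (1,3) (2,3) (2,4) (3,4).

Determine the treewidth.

2

A width-2 tree decomposition is:
Bags: B1 = {0, 3, 4}  B2 = {2, 3, 4}  B3 = {0, 1, 3}
Tree: B1–B2, B1–B3
Each bag holds 3 vertices, so the decomposition has width 2, which upper-bounds the treewidth. For the lower bound, the 3 vertices {0, 1, 3} are pairwise adjacent, and any tree decomposition puts a clique entirely inside one bag — forcing width ≥ 2. Therefore the treewidth is 2.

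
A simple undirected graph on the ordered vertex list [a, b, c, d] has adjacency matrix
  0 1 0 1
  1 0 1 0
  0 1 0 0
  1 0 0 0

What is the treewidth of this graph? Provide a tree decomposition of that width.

The largest bag has 2 vertices, giving width 1; this decomposition certifies tw(G) ≤ 1. Since G has at least one edge (e.g. a–b), it is not an edgeless graph, so tw(G) ≥ 1. Therefore the treewidth is 1.

Treewidth 1.
One optimal decomposition is:
Bags: B1 = {a, b}  B2 = {a, d}  B3 = {b, c}
Tree: B1–B2, B1–B3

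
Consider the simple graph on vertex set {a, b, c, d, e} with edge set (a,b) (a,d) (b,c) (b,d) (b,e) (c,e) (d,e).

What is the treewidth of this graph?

A width-2 tree decomposition is:
Bags: B1 = {a, b, d}  B2 = {b, d, e}  B3 = {b, c, e}
Tree: B1–B2, B2–B3
Each bag holds 3 vertices, so the decomposition has width 2, which upper-bounds the treewidth. For the lower bound, the 3 vertices {b, d, e} are pairwise adjacent, and any tree decomposition puts a clique entirely inside one bag — forcing width ≥ 2. Therefore the treewidth is 2.

2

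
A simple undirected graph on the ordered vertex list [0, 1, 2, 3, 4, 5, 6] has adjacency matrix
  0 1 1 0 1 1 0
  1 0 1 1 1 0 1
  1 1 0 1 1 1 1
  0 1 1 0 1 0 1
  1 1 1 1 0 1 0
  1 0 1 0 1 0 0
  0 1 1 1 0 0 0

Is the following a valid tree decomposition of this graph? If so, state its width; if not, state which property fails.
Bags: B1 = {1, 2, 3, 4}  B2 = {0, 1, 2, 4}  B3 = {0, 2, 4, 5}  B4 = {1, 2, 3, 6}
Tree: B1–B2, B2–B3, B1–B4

Yes; width 3.

Vertex coverage: the bags together contain {0, 1, 2, 3, 4, 5, 6}, the full vertex set. Edge coverage: each edge of G has both endpoints in at least one bag. Running intersection: for every vertex, the bags containing it form a connected subtree. All three properties hold, so this is a valid tree decomposition of width max|bag| − 1 = 3, and hence tw(G) ≤ 3.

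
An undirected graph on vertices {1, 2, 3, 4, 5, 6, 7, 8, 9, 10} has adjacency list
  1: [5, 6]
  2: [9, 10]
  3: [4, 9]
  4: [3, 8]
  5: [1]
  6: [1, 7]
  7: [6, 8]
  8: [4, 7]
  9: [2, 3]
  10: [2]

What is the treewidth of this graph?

A width-1 tree decomposition is:
Bags: B1 = {1, 5}  B2 = {1, 6}  B3 = {6, 7}  B4 = {7, 8}  B5 = {4, 8}  B6 = {3, 4}  B7 = {3, 9}  B8 = {2, 9}  B9 = {2, 10}
Tree: B1–B2, B2–B3, B3–B4, B4–B5, B5–B6, B6–B7, B7–B8, B8–B9
The largest bag has 2 vertices, giving width 1; this decomposition certifies tw(G) ≤ 1. G has an edge, so its treewidth is at least 1. Combining the bounds, tw(G) = 1.

1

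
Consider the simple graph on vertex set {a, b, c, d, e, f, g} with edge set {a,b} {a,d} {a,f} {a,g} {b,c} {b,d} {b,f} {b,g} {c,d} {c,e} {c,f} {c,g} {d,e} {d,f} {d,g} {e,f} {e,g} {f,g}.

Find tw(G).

A width-4 tree decomposition is:
Bags: B1 = {a, b, d, f, g}  B2 = {b, c, d, f, g}  B3 = {c, d, e, f, g}
Tree: B1–B2, B2–B3
The largest bag has 5 vertices, giving width 4; this decomposition certifies tw(G) ≤ 4. Conversely, {c, d, e, f, g} is a clique of size 5, and the vertices of any clique must share a bag in every tree decomposition; so some bag has ≥ 5 vertices and tw(G) ≥ 4. Hence tw(G) = 4 exactly.

4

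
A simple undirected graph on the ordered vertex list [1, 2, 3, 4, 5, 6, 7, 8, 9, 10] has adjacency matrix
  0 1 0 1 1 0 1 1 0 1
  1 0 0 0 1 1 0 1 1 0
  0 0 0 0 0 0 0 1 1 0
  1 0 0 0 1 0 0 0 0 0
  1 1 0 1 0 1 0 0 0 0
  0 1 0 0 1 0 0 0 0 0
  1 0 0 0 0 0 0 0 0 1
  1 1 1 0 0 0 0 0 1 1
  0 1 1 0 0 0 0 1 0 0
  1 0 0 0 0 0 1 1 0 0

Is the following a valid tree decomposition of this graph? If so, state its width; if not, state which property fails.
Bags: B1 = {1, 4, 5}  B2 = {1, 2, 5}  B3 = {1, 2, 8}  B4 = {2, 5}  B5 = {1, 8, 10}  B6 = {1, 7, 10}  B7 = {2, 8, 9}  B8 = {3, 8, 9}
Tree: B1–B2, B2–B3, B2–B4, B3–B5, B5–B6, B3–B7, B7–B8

No — vertex 6 appears in no bag.

A tree decomposition must satisfy three properties: every vertex lies in some bag; for every edge, both endpoints lie together in some bag; and for every vertex, the bags containing it form a connected subtree. Here vertex 6 appears in no bag, so the decomposition is invalid.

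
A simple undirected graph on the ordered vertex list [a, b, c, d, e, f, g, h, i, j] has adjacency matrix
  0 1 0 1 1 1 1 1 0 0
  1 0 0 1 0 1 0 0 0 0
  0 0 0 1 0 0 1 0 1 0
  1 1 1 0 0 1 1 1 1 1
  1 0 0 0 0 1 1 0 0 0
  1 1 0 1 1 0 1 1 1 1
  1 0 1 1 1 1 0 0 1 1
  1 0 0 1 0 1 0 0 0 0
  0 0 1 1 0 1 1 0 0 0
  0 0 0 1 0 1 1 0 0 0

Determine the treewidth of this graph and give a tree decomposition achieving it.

The largest bag has 4 vertices, giving width 3; this decomposition certifies tw(G) ≤ 3. On the other hand G contains the 4-clique {c, d, g, i}. A clique must lie in a single bag of any decomposition, so no decomposition can have width below 3. The upper and lower bounds meet at 3, so that is the treewidth.

Treewidth 3.
One such decomposition:
Bags: B1 = {a, d, f, g}  B2 = {a, e, f, g}  B3 = {d, f, g, i}  B4 = {c, d, g, i}  B5 = {a, b, d, f}  B6 = {a, d, f, h}  B7 = {d, f, g, j}
Tree: B1–B2, B1–B3, B3–B4, B1–B5, B1–B6, B1–B7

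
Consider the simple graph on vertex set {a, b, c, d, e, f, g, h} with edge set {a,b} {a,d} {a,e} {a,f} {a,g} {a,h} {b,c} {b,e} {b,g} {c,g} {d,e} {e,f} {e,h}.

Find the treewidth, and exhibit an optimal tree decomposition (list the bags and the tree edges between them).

Treewidth 2.
One such decomposition:
Bags: B1 = {a, e, f}  B2 = {a, e, h}  B3 = {a, b, e}  B4 = {a, d, e}  B5 = {a, b, g}  B6 = {b, c, g}
Tree: B1–B2, B1–B3, B2–B4, B3–B5, B5–B6

Each bag holds 3 vertices, so the decomposition has width 2, which upper-bounds the treewidth. For the lower bound, the 3 vertices {b, c, g} are pairwise adjacent, and any tree decomposition puts a clique entirely inside one bag — forcing width ≥ 2. Combining the bounds, tw(G) = 2.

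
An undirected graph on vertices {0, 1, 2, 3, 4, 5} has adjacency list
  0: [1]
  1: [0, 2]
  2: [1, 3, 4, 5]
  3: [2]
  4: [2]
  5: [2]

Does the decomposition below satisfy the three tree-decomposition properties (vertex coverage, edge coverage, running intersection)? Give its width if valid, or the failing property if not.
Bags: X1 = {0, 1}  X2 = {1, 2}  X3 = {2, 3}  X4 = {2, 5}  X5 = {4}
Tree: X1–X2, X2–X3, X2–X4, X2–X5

A tree decomposition must satisfy three properties: every vertex lies in some bag; for every edge, both endpoints lie together in some bag; and for every vertex, the bags containing it form a connected subtree. Here edge (2,4) lies in no bag, so the decomposition is invalid.

No — edge (2,4) lies in no bag.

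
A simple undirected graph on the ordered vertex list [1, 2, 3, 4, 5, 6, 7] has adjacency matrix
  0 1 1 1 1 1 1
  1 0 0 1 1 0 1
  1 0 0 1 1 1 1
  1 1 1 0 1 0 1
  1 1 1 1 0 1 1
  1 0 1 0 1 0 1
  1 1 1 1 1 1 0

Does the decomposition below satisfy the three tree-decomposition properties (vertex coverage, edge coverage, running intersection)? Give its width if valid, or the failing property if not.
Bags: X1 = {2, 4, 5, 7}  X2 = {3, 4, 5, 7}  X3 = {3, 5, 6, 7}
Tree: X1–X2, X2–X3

No — vertex 1 appears in no bag.

A tree decomposition must satisfy three properties: every vertex lies in some bag; for every edge, both endpoints lie together in some bag; and for every vertex, the bags containing it form a connected subtree. Here vertex 1 appears in no bag, so the decomposition is invalid.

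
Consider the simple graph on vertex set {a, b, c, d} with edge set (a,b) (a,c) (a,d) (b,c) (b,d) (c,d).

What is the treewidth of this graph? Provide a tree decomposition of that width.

With just one bag of size 4, the width is 4 − 1 = 3, so tw(G) ≤ 3. Conversely, {a, b, c, d} is a clique of size 4, and the vertices of any clique must share a bag in every tree decomposition; so some bag has ≥ 4 vertices and tw(G) ≥ 3. The upper and lower bounds meet at 3, so that is the treewidth.

Treewidth 3.
Bags: B1 = {a, b, c, d}
Tree: (single bag)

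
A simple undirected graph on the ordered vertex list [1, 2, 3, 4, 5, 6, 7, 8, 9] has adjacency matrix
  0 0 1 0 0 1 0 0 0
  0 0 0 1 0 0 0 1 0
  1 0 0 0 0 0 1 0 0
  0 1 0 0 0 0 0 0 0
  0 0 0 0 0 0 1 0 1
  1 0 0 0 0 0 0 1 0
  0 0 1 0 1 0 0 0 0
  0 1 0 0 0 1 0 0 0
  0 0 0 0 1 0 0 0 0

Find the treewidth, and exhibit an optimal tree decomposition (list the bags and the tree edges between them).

Treewidth 1.
One optimal decomposition is:
Bags: B1 = {5, 9}  B2 = {5, 7}  B3 = {3, 7}  B4 = {1, 3}  B5 = {1, 6}  B6 = {6, 8}  B7 = {2, 8}  B8 = {2, 4}
Tree: B1–B2, B2–B3, B3–B4, B4–B5, B5–B6, B6–B7, B7–B8

Every bag has size at most 2, so the width is 2 − 1 = 1 and tw(G) ≤ 1. G has an edge, so its treewidth is at least 1. Combining the bounds, tw(G) = 1.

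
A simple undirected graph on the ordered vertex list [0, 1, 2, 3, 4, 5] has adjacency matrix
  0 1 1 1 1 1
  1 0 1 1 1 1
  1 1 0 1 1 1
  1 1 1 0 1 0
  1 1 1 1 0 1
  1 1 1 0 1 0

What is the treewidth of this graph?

4

A width-4 tree decomposition is:
Bags: B1 = {0, 1, 2, 4, 5}  B2 = {0, 1, 2, 3, 4}
Tree: B1–B2
Every bag has size at most 5, so the width is 5 − 1 = 4 and tw(G) ≤ 4. For the lower bound, the 5 vertices {0, 1, 2, 3, 4} are pairwise adjacent, and any tree decomposition puts a clique entirely inside one bag — forcing width ≥ 4. Therefore the treewidth is 4.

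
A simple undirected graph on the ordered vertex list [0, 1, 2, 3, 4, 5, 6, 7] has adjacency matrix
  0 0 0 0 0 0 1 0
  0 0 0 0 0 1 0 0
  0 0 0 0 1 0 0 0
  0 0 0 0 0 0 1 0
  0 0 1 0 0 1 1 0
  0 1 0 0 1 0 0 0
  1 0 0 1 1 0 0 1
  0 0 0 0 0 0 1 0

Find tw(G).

1

A width-1 tree decomposition is:
Bags: B1 = {6, 7}  B2 = {4, 6}  B3 = {3, 6}  B4 = {4, 5}  B5 = {1, 5}  B6 = {2, 4}  B7 = {0, 6}
Tree: B1–B2, B1–B3, B2–B4, B4–B5, B2–B6, B3–B7
The largest bag has 2 vertices, giving width 1; this decomposition certifies tw(G) ≤ 1. Any graph with an edge has treewidth ≥ 1, and G has the edge 6–7. Hence tw(G) = 1 exactly.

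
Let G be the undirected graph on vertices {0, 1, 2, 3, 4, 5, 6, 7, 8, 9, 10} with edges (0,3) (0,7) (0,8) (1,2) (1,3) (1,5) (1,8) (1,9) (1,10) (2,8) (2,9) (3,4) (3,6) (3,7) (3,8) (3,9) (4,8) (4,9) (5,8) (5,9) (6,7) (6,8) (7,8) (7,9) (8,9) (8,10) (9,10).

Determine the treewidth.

3

A width-3 tree decomposition is:
Bags: B1 = {3, 7, 8, 9}  B2 = {1, 3, 8, 9}  B3 = {1, 2, 8, 9}  B4 = {0, 3, 7, 8}  B5 = {1, 8, 9, 10}  B6 = {1, 5, 8, 9}  B7 = {3, 6, 7, 8}  B8 = {3, 4, 8, 9}
Tree: B1–B2, B2–B3, B1–B4, B3–B5, B3–B6, B1–B7, B1–B8
The largest bag has 4 vertices, giving width 3; this decomposition certifies tw(G) ≤ 3. Conversely, {0, 3, 7, 8} is a clique of size 4, and the vertices of any clique must share a bag in every tree decomposition; so some bag has ≥ 4 vertices and tw(G) ≥ 3. Hence tw(G) = 3 exactly.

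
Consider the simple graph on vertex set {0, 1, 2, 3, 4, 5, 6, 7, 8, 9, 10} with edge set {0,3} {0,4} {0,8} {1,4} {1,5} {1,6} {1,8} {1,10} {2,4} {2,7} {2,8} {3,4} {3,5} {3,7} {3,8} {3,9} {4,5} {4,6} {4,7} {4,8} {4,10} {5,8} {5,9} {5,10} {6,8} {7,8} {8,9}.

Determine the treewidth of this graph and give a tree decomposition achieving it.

Every bag has size at most 4, so the width is 4 − 1 = 3 and tw(G) ≤ 3. Conversely, {3, 5, 8, 9} is a clique of size 4, and the vertices of any clique must share a bag in every tree decomposition; so some bag has ≥ 4 vertices and tw(G) ≥ 3. Combining the bounds, tw(G) = 3.

Treewidth 3.
Bags: B1 = {3, 4, 5, 8}  B2 = {1, 4, 5, 8}  B3 = {3, 4, 7, 8}  B4 = {0, 3, 4, 8}  B5 = {3, 5, 8, 9}  B6 = {2, 4, 7, 8}  B7 = {1, 4, 5, 10}  B8 = {1, 4, 6, 8}
Tree: B1–B2, B1–B3, B1–B4, B1–B5, B3–B6, B2–B7, B2–B8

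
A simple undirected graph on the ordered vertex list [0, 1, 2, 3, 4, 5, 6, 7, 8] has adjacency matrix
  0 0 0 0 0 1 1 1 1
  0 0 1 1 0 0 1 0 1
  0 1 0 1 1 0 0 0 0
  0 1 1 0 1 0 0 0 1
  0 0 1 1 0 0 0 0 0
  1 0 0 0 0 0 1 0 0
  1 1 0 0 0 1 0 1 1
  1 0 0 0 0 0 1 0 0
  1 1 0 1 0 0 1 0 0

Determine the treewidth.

A width-2 tree decomposition is:
Bags: B1 = {1, 3, 8}  B2 = {1, 6, 8}  B3 = {0, 6, 8}  B4 = {0, 5, 6}  B5 = {0, 6, 7}  B6 = {1, 2, 3}  B7 = {2, 3, 4}
Tree: B1–B2, B2–B3, B3–B4, B4–B5, B1–B6, B6–B7
The largest bag has 3 vertices, giving width 2; this decomposition certifies tw(G) ≤ 2. For the lower bound, the 3 vertices {1, 2, 3} are pairwise adjacent, and any tree decomposition puts a clique entirely inside one bag — forcing width ≥ 2. Hence tw(G) = 2 exactly.

2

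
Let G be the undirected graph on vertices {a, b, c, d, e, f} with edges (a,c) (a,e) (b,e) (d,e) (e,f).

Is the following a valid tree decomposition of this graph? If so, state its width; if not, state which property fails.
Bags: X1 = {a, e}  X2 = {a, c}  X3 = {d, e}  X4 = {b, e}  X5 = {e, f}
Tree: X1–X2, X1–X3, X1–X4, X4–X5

Yes; width 1.

Vertex coverage: the bags together contain {a, b, c, d, e, f}, the full vertex set. Edge coverage: each edge of G has both endpoints in at least one bag. Running intersection: for every vertex, the bags containing it form a connected subtree. All three properties hold, so this is a valid tree decomposition of width max|bag| − 1 = 1, and hence tw(G) ≤ 1.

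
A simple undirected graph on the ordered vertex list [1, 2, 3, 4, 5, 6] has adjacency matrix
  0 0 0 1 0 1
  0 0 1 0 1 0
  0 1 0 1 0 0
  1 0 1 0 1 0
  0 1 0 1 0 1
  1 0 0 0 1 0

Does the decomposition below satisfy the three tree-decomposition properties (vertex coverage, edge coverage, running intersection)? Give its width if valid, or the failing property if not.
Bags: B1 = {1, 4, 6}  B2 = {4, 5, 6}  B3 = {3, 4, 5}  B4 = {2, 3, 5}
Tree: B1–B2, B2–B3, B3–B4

Yes; width 2.

Every vertex of G appears in some bag (union = {1, 2, 3, 4, 5, 6}); every edge is covered by a bag; and for each vertex v the set of bags containing v is connected in the bag tree. The decomposition is therefore valid. The largest bag has 3 vertices, so the width is 2.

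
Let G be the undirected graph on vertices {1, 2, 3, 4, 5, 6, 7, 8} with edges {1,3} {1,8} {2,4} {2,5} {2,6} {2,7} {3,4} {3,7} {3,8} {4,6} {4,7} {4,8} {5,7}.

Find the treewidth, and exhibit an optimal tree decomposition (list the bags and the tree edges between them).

Every bag has size at most 3, so the width is 3 − 1 = 2 and tw(G) ≤ 2. For the lower bound, the 3 vertices {1, 3, 8} are pairwise adjacent, and any tree decomposition puts a clique entirely inside one bag — forcing width ≥ 2. Therefore the treewidth is 2.

Treewidth 2.
Bags: B1 = {2, 4, 7}  B2 = {3, 4, 7}  B3 = {3, 4, 8}  B4 = {2, 4, 6}  B5 = {1, 3, 8}  B6 = {2, 5, 7}
Tree: B1–B2, B2–B3, B1–B4, B3–B5, B1–B6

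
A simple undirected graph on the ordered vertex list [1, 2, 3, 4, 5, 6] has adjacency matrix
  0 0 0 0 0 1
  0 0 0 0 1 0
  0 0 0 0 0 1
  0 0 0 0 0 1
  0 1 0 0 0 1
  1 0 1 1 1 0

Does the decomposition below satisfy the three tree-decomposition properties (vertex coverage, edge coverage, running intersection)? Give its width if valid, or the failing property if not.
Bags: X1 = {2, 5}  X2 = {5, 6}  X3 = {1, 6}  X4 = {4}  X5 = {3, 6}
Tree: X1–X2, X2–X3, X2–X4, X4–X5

No — edge (6,4) lies in no bag.

A tree decomposition must satisfy three properties: every vertex lies in some bag; for every edge, both endpoints lie together in some bag; and for every vertex, the bags containing it form a connected subtree. Here edge (6,4) lies in no bag, so the decomposition is invalid.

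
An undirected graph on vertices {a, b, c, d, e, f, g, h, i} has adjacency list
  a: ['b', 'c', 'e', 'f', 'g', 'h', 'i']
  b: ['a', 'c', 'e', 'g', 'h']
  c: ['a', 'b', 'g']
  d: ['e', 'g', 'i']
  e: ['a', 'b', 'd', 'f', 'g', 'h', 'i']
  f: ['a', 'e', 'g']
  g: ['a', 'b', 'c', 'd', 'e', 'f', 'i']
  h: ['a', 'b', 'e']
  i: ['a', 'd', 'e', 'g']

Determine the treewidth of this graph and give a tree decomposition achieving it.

Treewidth 3.
One such decomposition:
Bags: B1 = {a, e, g, i}  B2 = {a, b, e, g}  B3 = {a, e, f, g}  B4 = {a, b, c, g}  B5 = {d, e, g, i}  B6 = {a, b, e, h}
Tree: B1–B2, B1–B3, B2–B4, B1–B5, B2–B6

Every bag has size at most 4, so the width is 4 − 1 = 3 and tw(G) ≤ 3. Conversely, {d, e, g, i} is a clique of size 4, and the vertices of any clique must share a bag in every tree decomposition; so some bag has ≥ 4 vertices and tw(G) ≥ 3. Combining the bounds, tw(G) = 3.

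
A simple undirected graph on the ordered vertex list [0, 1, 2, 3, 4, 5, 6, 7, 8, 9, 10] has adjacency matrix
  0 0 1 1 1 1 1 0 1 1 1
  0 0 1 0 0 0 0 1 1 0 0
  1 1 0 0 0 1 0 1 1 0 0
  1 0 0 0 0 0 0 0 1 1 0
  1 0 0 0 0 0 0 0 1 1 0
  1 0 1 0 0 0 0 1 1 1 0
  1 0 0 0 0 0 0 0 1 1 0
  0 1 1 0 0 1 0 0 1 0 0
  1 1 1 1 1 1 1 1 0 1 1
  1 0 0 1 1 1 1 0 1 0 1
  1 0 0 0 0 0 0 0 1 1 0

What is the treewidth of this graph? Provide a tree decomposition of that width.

Every bag has size at most 4, so the width is 4 − 1 = 3 and tw(G) ≤ 3. On the other hand G contains the 4-clique {0, 3, 8, 9}. A clique must lie in a single bag of any decomposition, so no decomposition can have width below 3. Hence tw(G) = 3 exactly.

Treewidth 3.
One such decomposition:
Bags: B1 = {0, 8, 9, 10}  B2 = {0, 5, 8, 9}  B3 = {0, 2, 5, 8}  B4 = {0, 6, 8, 9}  B5 = {2, 5, 7, 8}  B6 = {0, 4, 8, 9}  B7 = {1, 2, 7, 8}  B8 = {0, 3, 8, 9}
Tree: B1–B2, B2–B3, B2–B4, B3–B5, B4–B6, B5–B7, B2–B8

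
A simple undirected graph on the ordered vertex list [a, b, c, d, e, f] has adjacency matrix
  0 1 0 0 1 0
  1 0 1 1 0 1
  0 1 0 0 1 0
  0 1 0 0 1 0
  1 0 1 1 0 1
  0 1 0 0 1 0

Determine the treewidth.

A width-2 tree decomposition is:
Bags: B1 = {b, e, f}  B2 = {b, c, e}  B3 = {b, d, e}  B4 = {a, b, e}
Tree: B1–B2, B2–B3, B3–B4
The largest bag has 3 vertices, giving width 2; this decomposition certifies tw(G) ≤ 2. Since e–f–b–c–e is a cycle in G, G is not acyclic. Forests are exactly the graphs of treewidth ≤ 1, so tw(G) ≥ 2. The upper and lower bounds meet at 2, so that is the treewidth.

2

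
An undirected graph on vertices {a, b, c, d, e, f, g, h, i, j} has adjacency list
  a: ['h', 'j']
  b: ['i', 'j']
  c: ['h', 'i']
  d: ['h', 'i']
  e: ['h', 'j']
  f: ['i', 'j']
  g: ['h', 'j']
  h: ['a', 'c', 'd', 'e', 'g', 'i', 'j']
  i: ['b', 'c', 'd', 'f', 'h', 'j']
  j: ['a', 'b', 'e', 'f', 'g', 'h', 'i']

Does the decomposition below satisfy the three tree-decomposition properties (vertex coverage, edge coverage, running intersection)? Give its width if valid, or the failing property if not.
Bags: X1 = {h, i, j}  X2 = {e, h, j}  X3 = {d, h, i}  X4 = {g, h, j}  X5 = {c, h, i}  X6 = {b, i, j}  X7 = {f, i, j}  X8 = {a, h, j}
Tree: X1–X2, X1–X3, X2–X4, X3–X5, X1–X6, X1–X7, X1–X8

Yes; width 2.

Every vertex of G appears in some bag (union = {a, b, c, d, e, f, g, h, i, j}); every edge is covered by a bag; and for each vertex v the set of bags containing v is connected in the bag tree. The decomposition is therefore valid. The largest bag has 3 vertices, so the width is 2.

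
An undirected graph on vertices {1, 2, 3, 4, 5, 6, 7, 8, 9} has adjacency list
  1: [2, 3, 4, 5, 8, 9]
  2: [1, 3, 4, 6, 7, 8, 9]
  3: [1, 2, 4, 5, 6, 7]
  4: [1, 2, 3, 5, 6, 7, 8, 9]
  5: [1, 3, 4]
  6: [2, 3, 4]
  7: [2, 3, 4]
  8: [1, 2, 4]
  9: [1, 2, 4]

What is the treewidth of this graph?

3

A width-3 tree decomposition is:
Bags: B1 = {1, 2, 4, 8}  B2 = {1, 2, 3, 4}  B3 = {1, 2, 4, 9}  B4 = {1, 3, 4, 5}  B5 = {2, 3, 4, 7}  B6 = {2, 3, 4, 6}
Tree: B1–B2, B1–B3, B2–B4, B2–B5, B5–B6
The largest bag has 4 vertices, giving width 3; this decomposition certifies tw(G) ≤ 3. For the lower bound, the 4 vertices {1, 2, 4, 8} are pairwise adjacent, and any tree decomposition puts a clique entirely inside one bag — forcing width ≥ 3. Therefore the treewidth is 3.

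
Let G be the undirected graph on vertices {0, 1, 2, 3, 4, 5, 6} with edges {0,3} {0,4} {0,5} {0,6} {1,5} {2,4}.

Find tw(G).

A width-1 tree decomposition is:
Bags: B1 = {0, 4}  B2 = {0, 6}  B3 = {0, 5}  B4 = {1, 5}  B5 = {2, 4}  B6 = {0, 3}
Tree: B1–B2, B2–B3, B3–B4, B1–B5, B3–B6
The largest bag has 2 vertices, giving width 1; this decomposition certifies tw(G) ≤ 1. G has an edge, so its treewidth is at least 1. The upper and lower bounds meet at 1, so that is the treewidth.

1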